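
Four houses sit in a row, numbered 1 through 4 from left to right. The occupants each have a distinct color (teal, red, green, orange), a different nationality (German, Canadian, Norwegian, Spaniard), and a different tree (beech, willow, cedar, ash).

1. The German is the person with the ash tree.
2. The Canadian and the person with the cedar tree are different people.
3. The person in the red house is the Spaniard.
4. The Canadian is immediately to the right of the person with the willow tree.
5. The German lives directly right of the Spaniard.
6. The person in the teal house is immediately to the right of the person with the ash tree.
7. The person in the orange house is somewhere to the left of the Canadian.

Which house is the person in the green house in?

The person in the red house is narrowed to house 1 or 2; consider each.
Placing it in house 2 leads to a contradiction, so it's in house 1.
From clue 3, the Spaniard must be in house 1.
By clue 5, the German is in house 2.
By clue 1, the person with the ash tree is in house 2.
Clue 6: the person in the teal house is in house 3.
House 2 color: only orange fits.
House 4 color: only green fits.
By clue 4, the Canadian is in house 4.
The only nationality still possible for house 3 is Norwegian.
House 3 tree: only willow fits.
By clue 2, the person with the cedar tree is in house 1.
House 4's tree must be beech (nothing else left).
So: house 1 = red/Spaniard/cedar, house 2 = orange/German/ash, house 3 = teal/Norwegian/willow, house 4 = green/Canadian/beech.

4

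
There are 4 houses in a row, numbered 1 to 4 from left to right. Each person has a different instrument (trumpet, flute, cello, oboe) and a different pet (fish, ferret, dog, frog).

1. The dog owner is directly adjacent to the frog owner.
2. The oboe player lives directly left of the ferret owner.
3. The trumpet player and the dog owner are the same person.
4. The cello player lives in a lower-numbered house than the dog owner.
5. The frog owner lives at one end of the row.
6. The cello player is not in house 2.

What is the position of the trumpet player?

2

Clue 4 places the cello player in house 1.
So house 4 gets flute for instrument.
The oboe player is narrowed to house 2 or 3; consider each.
Placing it in house 2 leads to a contradiction, so it's in house 3.
Clue 2: the ferret owner is in house 4.
So house 2 gets trumpet for instrument.
House 1's pet must be frog (nothing else left).
Clue 1: the dog owner is in house 2.
That leaves fish as the pet for house 3.
So: house 1 = cello/frog, house 2 = trumpet/dog, house 3 = oboe/fish, house 4 = flute/ferret.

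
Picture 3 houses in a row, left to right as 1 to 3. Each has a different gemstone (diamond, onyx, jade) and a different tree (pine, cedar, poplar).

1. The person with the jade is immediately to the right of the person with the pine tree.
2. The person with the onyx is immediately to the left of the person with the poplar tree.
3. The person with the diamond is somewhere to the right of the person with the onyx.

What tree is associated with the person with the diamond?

cedar

House 1's gemstone must be onyx (nothing else left).
The person with the poplar tree is in house 2 (clue 2).
House 3 tree: only cedar fits.
By clue 1, the person with the jade is in house 2.
So house 3 gets diamond for gemstone.
The only tree still possible for house 1 is pine.
So: house 1 = onyx/pine, house 2 = jade/poplar, house 3 = diamond/cedar.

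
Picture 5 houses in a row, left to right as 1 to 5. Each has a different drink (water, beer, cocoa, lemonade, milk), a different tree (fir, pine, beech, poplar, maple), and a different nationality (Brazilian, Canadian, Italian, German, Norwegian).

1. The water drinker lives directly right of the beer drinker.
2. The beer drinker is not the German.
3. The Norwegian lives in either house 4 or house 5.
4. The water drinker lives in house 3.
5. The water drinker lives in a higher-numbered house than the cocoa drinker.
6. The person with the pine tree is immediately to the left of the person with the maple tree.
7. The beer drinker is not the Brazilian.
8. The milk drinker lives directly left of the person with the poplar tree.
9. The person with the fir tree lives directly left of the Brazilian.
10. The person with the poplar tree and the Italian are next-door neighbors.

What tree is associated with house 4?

Clue 4 places the water drinker in house 3.
House 5 drink: only lemonade fits.
By clue 1, the beer drinker is in house 2.
House 1 drink: only cocoa fits.
So house 4 gets milk for drink.
From clue 8, the person with the poplar tree must be in house 5.
Clue 10 places the Italian in house 4.
So house 2 gets Canadian for nationality.
So house 5 gets Norwegian for nationality.
Clue 9 places the person with the fir tree in house 2.
The only nationality still possible for house 1 is German.
House 3's nationality must be Brazilian (nothing else left).
Clue 6: the person with the pine tree is in house 3.
By clue 6, the person with the maple tree is in house 4.
So house 1 gets beech for tree.
So: house 1 = cocoa/beech/German, house 2 = beer/fir/Canadian, house 3 = water/pine/Brazilian, house 4 = milk/maple/Italian, house 5 = lemonade/poplar/Norwegian.

maple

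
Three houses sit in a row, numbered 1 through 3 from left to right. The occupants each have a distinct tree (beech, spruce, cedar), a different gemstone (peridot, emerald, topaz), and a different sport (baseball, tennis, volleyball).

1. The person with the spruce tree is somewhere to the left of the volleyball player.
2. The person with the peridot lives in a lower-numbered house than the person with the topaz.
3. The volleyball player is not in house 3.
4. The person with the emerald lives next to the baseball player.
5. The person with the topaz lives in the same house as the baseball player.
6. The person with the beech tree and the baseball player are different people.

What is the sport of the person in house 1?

tennis

From clue 3, the volleyball player must be in house 2.
So house 1 gets tennis for sport.
House 3's sport must be baseball (nothing else left).
From clue 1, the person with the spruce tree must be in house 1.
From clue 4, the person with the emerald must be in house 2.
The person with the topaz is in house 3 (clue 5).
So house 3 gets cedar for tree.
House 1 gemstone: only peridot fits.
House 2 tree: only beech fits.
So: house 1 = spruce/peridot/tennis, house 2 = beech/emerald/volleyball, house 3 = cedar/topaz/baseball.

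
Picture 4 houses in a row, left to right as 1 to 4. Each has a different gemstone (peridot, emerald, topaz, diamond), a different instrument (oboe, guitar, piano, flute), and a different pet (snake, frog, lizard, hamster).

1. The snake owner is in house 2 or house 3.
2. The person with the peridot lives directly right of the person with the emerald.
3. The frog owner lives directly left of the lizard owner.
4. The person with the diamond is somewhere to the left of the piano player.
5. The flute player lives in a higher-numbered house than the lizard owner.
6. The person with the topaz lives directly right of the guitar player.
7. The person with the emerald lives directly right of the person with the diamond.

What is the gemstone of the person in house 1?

The only gemstone still possible for house 1 is diamond.
The only pet still possible for house 4 is hamster.
From clue 7, the person with the emerald must be in house 2.
That leaves frog as the pet for house 1.
The person with the peridot is in house 3 (clue 2).
From clue 3, the lizard owner must be in house 2.
That leaves topaz as the gemstone for house 4.
House 1's instrument must be oboe (nothing else left).
The only pet still possible for house 3 is snake.
Clue 6 places the guitar player in house 3.
House 2 instrument: only piano fits.
The only instrument still possible for house 4 is flute.
So: house 1 = diamond/oboe/frog, house 2 = emerald/piano/lizard, house 3 = peridot/guitar/snake, house 4 = topaz/flute/hamster.

diamond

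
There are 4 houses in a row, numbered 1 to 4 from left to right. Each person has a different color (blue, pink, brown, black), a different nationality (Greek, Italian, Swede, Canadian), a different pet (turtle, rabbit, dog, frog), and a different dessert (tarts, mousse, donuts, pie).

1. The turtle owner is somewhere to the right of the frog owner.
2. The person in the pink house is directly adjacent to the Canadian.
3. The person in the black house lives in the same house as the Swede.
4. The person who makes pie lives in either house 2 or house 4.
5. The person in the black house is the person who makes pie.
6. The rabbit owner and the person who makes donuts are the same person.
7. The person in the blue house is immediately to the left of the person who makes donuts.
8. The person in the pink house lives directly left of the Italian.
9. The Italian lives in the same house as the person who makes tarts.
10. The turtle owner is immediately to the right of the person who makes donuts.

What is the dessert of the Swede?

The only dessert still possible for house 1 is mousse.
The person in the black house is narrowed to house 2 or 4; consider each.
Placing it in house 2 leads to a contradiction, so it's in house 4.
Clue 3: the Swede is in house 4.
Clue 5: the person who makes pie is in house 4.
That leaves brown as the color for house 3.
The person in the blue house is narrowed to house 1 or 2; consider each.
Placing it in house 2 leads to a contradiction, so it's in house 1.
Clue 7 places the person who makes donuts in house 2.
By clue 10, the turtle owner is in house 3.
The only color still possible for house 2 is pink.
House 1's pet must be frog (nothing else left).
The only pet still possible for house 2 is rabbit.
That leaves dog as the pet for house 4.
So house 3 gets tarts for dessert.
By clue 8, the Italian is in house 3.
House 1's nationality must be Canadian (nothing else left).
That leaves Greek as the nationality for house 2.
So: house 1 = blue/Canadian/frog/mousse, house 2 = pink/Greek/rabbit/donuts, house 3 = brown/Italian/turtle/tarts, house 4 = black/Swede/dog/pie.

pie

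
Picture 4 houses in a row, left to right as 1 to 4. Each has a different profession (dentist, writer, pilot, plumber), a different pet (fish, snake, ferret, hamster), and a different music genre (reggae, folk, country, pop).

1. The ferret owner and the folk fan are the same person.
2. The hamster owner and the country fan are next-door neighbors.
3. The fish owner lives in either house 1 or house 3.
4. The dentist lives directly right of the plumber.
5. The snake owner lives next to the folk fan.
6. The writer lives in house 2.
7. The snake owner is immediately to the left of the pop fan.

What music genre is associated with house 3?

Clue 6: the writer is in house 2.
Clue 4: the dentist is in house 4.
By clue 4, the plumber is in house 3.
House 1's profession must be pilot (nothing else left).
The fish owner is narrowed to house 1 or 3; consider each.
Placing it in house 3 leads to a contradiction, so it's in house 1.
The snake owner is narrowed to house 2 or 3; consider each.
Placing it in house 2 leads to a contradiction, so it's in house 3.
Clue 7: the pop fan is in house 4.
From clue 1, the ferret owner must be in house 2.
The only pet still possible for house 4 is hamster.
House 2's music genre must be folk (nothing else left).
Clue 2: the country fan is in house 3.
So house 1 gets reggae for music genre.
So: house 1 = pilot/fish/reggae, house 2 = writer/ferret/folk, house 3 = plumber/snake/country, house 4 = dentist/hamster/pop.

country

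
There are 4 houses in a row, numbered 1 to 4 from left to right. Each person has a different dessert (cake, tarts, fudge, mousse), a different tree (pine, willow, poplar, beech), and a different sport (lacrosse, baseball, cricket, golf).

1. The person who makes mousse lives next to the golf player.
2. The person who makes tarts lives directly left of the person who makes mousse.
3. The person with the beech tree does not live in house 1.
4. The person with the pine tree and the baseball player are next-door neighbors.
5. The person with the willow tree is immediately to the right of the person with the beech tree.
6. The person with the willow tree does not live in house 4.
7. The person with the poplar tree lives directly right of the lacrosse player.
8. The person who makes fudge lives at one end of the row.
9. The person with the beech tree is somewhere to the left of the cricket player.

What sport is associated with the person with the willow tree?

lacrosse

Clue 6 places the person with the willow tree in house 3.
House 1 tree: only pine fits.
That leaves beech as the tree for house 2.
So house 4 gets poplar for tree.
Clue 4: the baseball player is in house 2.
The lacrosse player is in house 3 (clue 7).
House 1's sport must be golf (nothing else left).
So house 4 gets cricket for sport.
By clue 1, the person who makes mousse is in house 2.
Clue 2: the person who makes tarts is in house 1.
So house 3 gets cake for dessert.
That leaves fudge as the dessert for house 4.
So: house 1 = tarts/pine/golf, house 2 = mousse/beech/baseball, house 3 = cake/willow/lacrosse, house 4 = fudge/poplar/cricket.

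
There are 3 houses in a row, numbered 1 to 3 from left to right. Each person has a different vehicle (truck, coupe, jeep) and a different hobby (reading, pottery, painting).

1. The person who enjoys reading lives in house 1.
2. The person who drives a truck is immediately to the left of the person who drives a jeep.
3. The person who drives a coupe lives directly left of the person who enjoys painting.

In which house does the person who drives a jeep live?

The person who enjoys reading is in house 1 (clue 1).
The only vehicle still possible for house 3 is jeep.
Clue 2: the person who drives a truck is in house 2.
House 1's vehicle must be coupe (nothing else left).
Clue 3 places the person who enjoys painting in house 2.
That leaves pottery as the hobby for house 3.
So: house 1 = coupe/reading, house 2 = truck/painting, house 3 = jeep/pottery.

3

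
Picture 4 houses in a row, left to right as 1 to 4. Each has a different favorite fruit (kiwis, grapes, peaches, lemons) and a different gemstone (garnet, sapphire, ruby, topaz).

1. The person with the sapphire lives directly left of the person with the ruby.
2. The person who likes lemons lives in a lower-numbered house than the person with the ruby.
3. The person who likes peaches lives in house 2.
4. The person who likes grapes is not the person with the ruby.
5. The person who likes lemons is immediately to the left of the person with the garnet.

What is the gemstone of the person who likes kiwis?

Clue 3: the person who likes peaches is in house 2.
The person who likes lemons is narrowed to house 1 or 3; consider each.
Placing it in house 3 leads to a contradiction, so it's in house 1.
Clue 5: the person with the garnet is in house 2.
Clue 1 places the person with the sapphire in house 3.
By clue 1, the person with the ruby is in house 4.
From clue 4, the person who likes grapes must be in house 3.
The only favorite fruit still possible for house 4 is kiwis.
House 1's gemstone must be topaz (nothing else left).
So: house 1 = lemons/topaz, house 2 = peaches/garnet, house 3 = grapes/sapphire, house 4 = kiwis/ruby.

ruby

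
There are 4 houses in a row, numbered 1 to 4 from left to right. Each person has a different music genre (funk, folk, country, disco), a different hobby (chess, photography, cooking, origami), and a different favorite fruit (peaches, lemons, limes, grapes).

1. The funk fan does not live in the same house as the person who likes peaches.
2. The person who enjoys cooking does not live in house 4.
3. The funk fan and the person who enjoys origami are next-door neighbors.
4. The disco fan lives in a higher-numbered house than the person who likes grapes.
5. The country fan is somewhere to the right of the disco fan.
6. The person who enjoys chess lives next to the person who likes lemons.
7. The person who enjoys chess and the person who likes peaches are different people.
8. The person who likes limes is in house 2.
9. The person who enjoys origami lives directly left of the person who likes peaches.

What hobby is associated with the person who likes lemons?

By clue 8, the person who likes limes is in house 2.
Clue 4: the person who likes grapes is in house 1.
The country fan is narrowed to house 3 or 4; consider each.
Placing it in house 3 leads to a contradiction, so it's in house 4.
The disco fan is narrowed to house 2 or 3; consider each.
Placing it in house 2 leads to a contradiction, so it's in house 3.
The folk fan is narrowed to house 1 or 2; consider each.
Placing it in house 2 leads to a contradiction, so it's in house 1.
The only music genre still possible for house 2 is funk.
By clue 3, the person who enjoys origami is in house 3.
From clue 9, the person who likes peaches must be in house 4.
House 3 favorite fruit: only lemons fits.
The person who enjoys chess is in house 2 (clue 7).
House 1's hobby must be cooking (nothing else left).
House 4's hobby must be photography (nothing else left).
So: house 1 = folk/cooking/grapes, house 2 = funk/chess/limes, house 3 = disco/origami/lemons, house 4 = country/photography/peaches.

origami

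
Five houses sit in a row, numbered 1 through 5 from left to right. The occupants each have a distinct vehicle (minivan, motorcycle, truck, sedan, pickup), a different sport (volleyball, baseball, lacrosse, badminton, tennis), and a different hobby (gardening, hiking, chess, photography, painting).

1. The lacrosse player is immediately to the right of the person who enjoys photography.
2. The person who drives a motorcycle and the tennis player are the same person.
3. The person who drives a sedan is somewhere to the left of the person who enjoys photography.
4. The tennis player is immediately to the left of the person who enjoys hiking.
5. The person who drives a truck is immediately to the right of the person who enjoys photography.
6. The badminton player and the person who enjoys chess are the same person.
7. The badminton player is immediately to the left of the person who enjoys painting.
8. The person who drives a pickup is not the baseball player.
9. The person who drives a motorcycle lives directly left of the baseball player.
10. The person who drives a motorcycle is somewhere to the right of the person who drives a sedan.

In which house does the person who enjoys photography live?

4

The person who drives a motorcycle is narrowed to house 2 or 3 or 4; consider each.
Placing it in house 3 and house 4 leads to a contradiction, so it's in house 2.
Clue 2 places the tennis player in house 2.
The person who enjoys hiking is in house 3 (clue 4).
By clue 9, the baseball player is in house 3.
From clue 10, the person who drives a sedan must be in house 1.
From clue 1, the lacrosse player must be in house 5.
Clue 1 places the person who enjoys photography in house 4.
The person who drives a truck is in house 5 (clue 5).
House 3 vehicle: only minivan fits.
House 4's vehicle must be pickup (nothing else left).
The badminton player is in house 1 (clue 6).
Clue 7 places the person who enjoys painting in house 2.
House 4's sport must be volleyball (nothing else left).
House 1's hobby must be chess (nothing else left).
The only hobby still possible for house 5 is gardening.
So: house 1 = sedan/badminton/chess, house 2 = motorcycle/tennis/painting, house 3 = minivan/baseball/hiking, house 4 = pickup/volleyball/photography, house 5 = truck/lacrosse/gardening.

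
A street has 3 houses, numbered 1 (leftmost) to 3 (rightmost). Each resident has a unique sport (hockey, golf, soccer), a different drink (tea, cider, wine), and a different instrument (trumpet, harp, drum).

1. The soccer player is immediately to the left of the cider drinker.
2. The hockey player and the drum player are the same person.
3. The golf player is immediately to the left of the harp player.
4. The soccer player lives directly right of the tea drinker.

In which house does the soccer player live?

2

By clue 4, the soccer player is in house 2.
Clue 4: the tea drinker is in house 1.
That leaves hockey as the sport for house 3.
The cider drinker is in house 3 (clue 1).
By clue 2, the drum player is in house 3.
From clue 3, the harp player must be in house 2.
House 1 sport: only golf fits.
House 2 drink: only wine fits.
So house 1 gets trumpet for instrument.
So: house 1 = golf/tea/trumpet, house 2 = soccer/wine/harp, house 3 = hockey/cider/drum.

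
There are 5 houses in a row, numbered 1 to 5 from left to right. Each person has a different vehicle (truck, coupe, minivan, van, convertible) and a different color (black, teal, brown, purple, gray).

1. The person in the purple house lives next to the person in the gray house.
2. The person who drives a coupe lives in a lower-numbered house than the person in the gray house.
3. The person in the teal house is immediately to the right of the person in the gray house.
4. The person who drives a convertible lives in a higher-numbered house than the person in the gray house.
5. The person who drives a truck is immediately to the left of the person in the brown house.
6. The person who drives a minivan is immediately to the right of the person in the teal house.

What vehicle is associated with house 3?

truck

The person who drives a coupe is narrowed to house 1 or 2; consider each.
Placing it in house 2 leads to a contradiction, so it's in house 1.
The person who drives a minivan is narrowed to house 4 or 5; consider each.
Placing it in house 5 leads to a contradiction, so it's in house 4.
Clue 6 places the person in the teal house in house 3.
That leaves gray as the color for house 2.
From clue 1, the person in the purple house must be in house 1.
The person who drives a truck is in house 3 (clue 5).
The person in the brown house is in house 4 (clue 5).
The only vehicle still possible for house 2 is van.
House 5's vehicle must be convertible (nothing else left).
House 5 color: only black fits.
So: house 1 = coupe/purple, house 2 = van/gray, house 3 = truck/teal, house 4 = minivan/brown, house 5 = convertible/black.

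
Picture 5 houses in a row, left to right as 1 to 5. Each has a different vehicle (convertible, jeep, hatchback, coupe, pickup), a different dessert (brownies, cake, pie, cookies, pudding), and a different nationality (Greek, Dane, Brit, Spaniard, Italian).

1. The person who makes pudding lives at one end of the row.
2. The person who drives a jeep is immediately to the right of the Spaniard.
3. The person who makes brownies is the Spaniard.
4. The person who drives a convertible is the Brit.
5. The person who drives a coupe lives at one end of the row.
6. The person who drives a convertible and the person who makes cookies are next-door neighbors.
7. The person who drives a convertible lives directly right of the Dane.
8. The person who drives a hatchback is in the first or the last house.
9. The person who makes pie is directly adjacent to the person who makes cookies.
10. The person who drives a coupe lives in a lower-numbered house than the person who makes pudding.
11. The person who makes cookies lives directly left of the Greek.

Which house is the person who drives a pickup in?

4

From clue 10, the person who drives a coupe must be in house 1.
Clue 10 places the person who makes pudding in house 5.
The only vehicle still possible for house 5 is hatchback.
The person who drives a convertible is narrowed to house 2 or 3 or 4; consider each.
Placing it in house 2 and house 4 leads to a contradiction, so it's in house 3.
The Brit is in house 3 (clue 4).
Clue 7 places the Dane in house 2.
House 1 nationality: only Spaniard fits.
The only nationality still possible for house 4 is Italian.
House 5's nationality must be Greek (nothing else left).
By clue 2, the person who drives a jeep is in house 2.
The person who makes brownies is in house 1 (clue 3).
Clue 11: the person who makes cookies is in house 4.
House 4 vehicle: only pickup fits.
That leaves cake as the dessert for house 2.
That leaves pie as the dessert for house 3.
So: house 1 = coupe/brownies/Spaniard, house 2 = jeep/cake/Dane, house 3 = convertible/pie/Brit, house 4 = pickup/cookies/Italian, house 5 = hatchback/pudding/Greek.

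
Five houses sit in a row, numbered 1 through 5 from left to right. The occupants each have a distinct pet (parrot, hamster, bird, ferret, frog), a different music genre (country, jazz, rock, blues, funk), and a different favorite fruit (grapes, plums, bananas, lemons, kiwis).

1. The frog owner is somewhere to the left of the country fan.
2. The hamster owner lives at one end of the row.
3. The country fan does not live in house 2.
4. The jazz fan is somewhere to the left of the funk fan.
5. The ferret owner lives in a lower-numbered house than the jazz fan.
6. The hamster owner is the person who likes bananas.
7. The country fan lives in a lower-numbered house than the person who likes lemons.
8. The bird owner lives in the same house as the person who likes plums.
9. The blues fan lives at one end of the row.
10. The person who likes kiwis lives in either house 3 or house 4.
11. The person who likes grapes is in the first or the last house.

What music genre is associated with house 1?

blues

The only favorite fruit still possible for house 2 is plums.
That leaves kiwis as the favorite fruit for house 3.
So house 4 gets lemons for favorite fruit.
Clue 7 places the country fan in house 3.
Clue 8: the bird owner is in house 2.
The only pet still possible for house 4 is parrot.
The only pet still possible for house 5 is hamster.
Clue 1 places the frog owner in house 1.
From clue 6, the person who likes bananas must be in house 5.
So house 3 gets ferret for pet.
House 1 favorite fruit: only grapes fits.
Clue 5 places the jazz fan in house 4.
That leaves rock as the music genre for house 2.
That leaves funk as the music genre for house 5.
That leaves blues as the music genre for house 1.
So: house 1 = frog/blues/grapes, house 2 = bird/rock/plums, house 3 = ferret/country/kiwis, house 4 = parrot/jazz/lemons, house 5 = hamster/funk/bananas.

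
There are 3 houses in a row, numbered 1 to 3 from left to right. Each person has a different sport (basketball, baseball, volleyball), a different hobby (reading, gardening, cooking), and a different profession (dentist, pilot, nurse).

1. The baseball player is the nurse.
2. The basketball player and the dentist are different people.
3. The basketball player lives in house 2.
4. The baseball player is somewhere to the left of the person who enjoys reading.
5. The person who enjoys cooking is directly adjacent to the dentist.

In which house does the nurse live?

1

By clue 3, the basketball player is in house 2.
House 1 sport: only baseball fits.
That leaves volleyball as the sport for house 3.
The nurse is in house 1 (clue 1).
The person who enjoys cooking is in house 2 (clue 5).
House 1's hobby must be gardening (nothing else left).
The only hobby still possible for house 3 is reading.
House 2's profession must be pilot (nothing else left).
The only profession still possible for house 3 is dentist.
So: house 1 = baseball/gardening/nurse, house 2 = basketball/cooking/pilot, house 3 = volleyball/reading/dentist.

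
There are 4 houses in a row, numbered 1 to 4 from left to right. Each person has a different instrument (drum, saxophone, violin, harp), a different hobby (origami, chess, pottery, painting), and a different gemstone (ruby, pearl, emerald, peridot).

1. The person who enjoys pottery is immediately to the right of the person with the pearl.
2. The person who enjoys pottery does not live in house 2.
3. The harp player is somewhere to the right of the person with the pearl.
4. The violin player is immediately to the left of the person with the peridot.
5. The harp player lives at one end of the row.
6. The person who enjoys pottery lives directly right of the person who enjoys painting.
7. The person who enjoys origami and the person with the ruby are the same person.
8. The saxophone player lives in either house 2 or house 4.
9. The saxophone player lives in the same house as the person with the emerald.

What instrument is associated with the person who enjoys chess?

Clue 5: the harp player is in house 4.
Clue 9: the person with the emerald is in house 2.
So house 2 gets saxophone for instrument.
The only gemstone still possible for house 1 is ruby.
House 4's gemstone must be peridot (nothing else left).
By clue 1, the person who enjoys pottery is in house 4.
Clue 4: the violin player is in house 3.
The person who enjoys painting is in house 3 (clue 6).
Clue 7: the person who enjoys origami is in house 1.
House 1 instrument: only drum fits.
The only hobby still possible for house 2 is chess.
House 3's gemstone must be pearl (nothing else left).
So: house 1 = drum/origami/ruby, house 2 = saxophone/chess/emerald, house 3 = violin/painting/pearl, house 4 = harp/pottery/peridot.

saxophone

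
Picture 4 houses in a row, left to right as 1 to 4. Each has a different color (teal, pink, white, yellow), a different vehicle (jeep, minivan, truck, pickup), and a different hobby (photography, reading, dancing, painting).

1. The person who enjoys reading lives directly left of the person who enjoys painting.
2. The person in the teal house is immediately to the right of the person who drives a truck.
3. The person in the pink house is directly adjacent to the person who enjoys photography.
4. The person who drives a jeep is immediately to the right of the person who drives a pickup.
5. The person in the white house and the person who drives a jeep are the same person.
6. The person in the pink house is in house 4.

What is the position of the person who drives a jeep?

3

Clue 6 places the person in the pink house in house 4.
The only color still possible for house 1 is yellow.
From clue 3, the person who enjoys photography must be in house 3.
So house 4 gets minivan for vehicle.
The person who enjoys reading is in house 1 (clue 1).
From clue 1, the person who enjoys painting must be in house 2.
House 3 vehicle: only jeep fits.
So house 4 gets dancing for hobby.
Clue 4: the person who drives a pickup is in house 2.
Clue 5 places the person in the white house in house 3.
So house 2 gets teal for color.
So house 1 gets truck for vehicle.
So: house 1 = yellow/truck/reading, house 2 = teal/pickup/painting, house 3 = white/jeep/photography, house 4 = pink/minivan/dancing.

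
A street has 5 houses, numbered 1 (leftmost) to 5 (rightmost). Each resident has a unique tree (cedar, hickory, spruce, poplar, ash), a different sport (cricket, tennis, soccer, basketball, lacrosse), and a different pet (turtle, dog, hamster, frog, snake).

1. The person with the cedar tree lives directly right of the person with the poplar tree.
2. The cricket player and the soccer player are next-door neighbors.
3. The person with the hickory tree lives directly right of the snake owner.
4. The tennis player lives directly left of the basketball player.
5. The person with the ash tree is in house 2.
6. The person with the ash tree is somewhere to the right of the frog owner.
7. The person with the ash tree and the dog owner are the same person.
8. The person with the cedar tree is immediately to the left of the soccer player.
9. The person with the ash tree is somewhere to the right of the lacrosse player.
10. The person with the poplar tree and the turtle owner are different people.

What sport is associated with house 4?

cricket

The person with the ash tree is in house 2 (clue 5).
The frog owner is in house 1 (clue 6).
By clue 7, the dog owner is in house 2.
By clue 9, the lacrosse player is in house 1.
The person with the cedar tree is in house 4 (clue 1).
By clue 1, the person with the poplar tree is in house 3.
Clue 8: the soccer player is in house 5.
House 1's tree must be spruce (nothing else left).
House 5's tree must be hickory (nothing else left).
Clue 2 places the cricket player in house 4.
Clue 3 places the snake owner in house 4.
So house 2 gets tennis for sport.
So house 3 gets basketball for sport.
House 3 pet: only hamster fits.
So house 5 gets turtle for pet.
So: house 1 = spruce/lacrosse/frog, house 2 = ash/tennis/dog, house 3 = poplar/basketball/hamster, house 4 = cedar/cricket/snake, house 5 = hickory/soccer/turtle.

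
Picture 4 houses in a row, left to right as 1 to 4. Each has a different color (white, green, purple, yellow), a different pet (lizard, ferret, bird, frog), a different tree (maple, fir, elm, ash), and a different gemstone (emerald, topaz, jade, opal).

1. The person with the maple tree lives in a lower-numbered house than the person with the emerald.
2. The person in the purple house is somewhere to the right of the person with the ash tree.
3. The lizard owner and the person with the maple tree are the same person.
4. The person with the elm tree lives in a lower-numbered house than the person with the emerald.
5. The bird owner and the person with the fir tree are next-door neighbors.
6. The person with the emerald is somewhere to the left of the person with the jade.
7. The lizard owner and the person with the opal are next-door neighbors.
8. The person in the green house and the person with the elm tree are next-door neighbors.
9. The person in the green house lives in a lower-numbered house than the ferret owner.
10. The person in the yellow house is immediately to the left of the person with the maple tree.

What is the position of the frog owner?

1

House 4's tree must be fir (nothing else left).
Clue 1 places the person with the maple tree in house 2.
The person with the emerald is in house 3 (clue 1).
By clue 3, the lizard owner is in house 2.
Clue 5 places the bird owner in house 3.
By clue 6, the person with the jade is in house 4.
By clue 10, the person in the yellow house is in house 1.
House 1 pet: only frog fits.
House 4's pet must be ferret (nothing else left).
The only tree still possible for house 1 is elm.
So house 3 gets ash for tree.
The only gemstone still possible for house 1 is opal.
House 2 gemstone: only topaz fits.
Clue 2 places the person in the purple house in house 4.
The person in the green house is in house 2 (clue 8).
So house 3 gets white for color.
So: house 1 = yellow/frog/elm/opal, house 2 = green/lizard/maple/topaz, house 3 = white/bird/ash/emerald, house 4 = purple/ferret/fir/jade.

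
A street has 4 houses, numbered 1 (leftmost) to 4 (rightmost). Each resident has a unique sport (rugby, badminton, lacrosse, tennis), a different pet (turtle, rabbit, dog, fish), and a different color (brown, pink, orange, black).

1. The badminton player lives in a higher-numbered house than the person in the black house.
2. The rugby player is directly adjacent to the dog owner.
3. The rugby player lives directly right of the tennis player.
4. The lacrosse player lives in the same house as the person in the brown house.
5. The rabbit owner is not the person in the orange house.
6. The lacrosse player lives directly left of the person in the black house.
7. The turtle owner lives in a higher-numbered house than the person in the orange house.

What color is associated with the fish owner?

orange

House 4's color must be pink (nothing else left).
The badminton player is narrowed to house 3 or 4; consider each.
Placing it in house 3 leads to a contradiction, so it's in house 4.
House 3's sport must be rugby (nothing else left).
The tennis player is in house 2 (clue 3).
House 1's sport must be lacrosse (nothing else left).
Clue 4: the person in the brown house is in house 1.
Clue 6: the person in the black house is in house 2.
House 3 color: only orange fits.
From clue 7, the turtle owner must be in house 4.
That leaves dog as the pet for house 2.
House 3 pet: only fish fits.
That leaves rabbit as the pet for house 1.
So: house 1 = lacrosse/rabbit/brown, house 2 = tennis/dog/black, house 3 = rugby/fish/orange, house 4 = badminton/turtle/pink.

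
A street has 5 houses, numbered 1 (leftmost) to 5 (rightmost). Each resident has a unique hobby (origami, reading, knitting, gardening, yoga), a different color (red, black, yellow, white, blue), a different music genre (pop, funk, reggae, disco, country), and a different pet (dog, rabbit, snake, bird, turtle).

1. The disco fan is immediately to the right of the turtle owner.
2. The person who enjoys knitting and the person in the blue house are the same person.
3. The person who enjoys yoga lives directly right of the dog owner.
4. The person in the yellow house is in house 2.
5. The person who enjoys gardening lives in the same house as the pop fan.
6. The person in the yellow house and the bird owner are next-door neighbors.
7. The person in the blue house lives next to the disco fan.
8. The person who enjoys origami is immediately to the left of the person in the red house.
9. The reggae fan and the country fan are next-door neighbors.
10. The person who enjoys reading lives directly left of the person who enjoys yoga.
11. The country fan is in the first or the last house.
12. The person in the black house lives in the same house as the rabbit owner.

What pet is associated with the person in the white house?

dog

Clue 4: the person in the yellow house is in house 2.
The country fan is narrowed to house 1 or 5; consider each.
Placing it in house 1 leads to a contradiction, so it's in house 5.
The reggae fan is in house 4 (clue 9).
So house 5 gets yoga for hobby.
The dog owner is in house 4 (clue 3).
Clue 10: the person who enjoys reading is in house 4.
Clue 7 places the disco fan in house 2.
Clue 1: the turtle owner is in house 1.
That leaves origami as the hobby for house 2.
So house 2 gets snake for pet.
House 5's pet must be rabbit (nothing else left).
From clue 8, the person in the red house must be in house 3.
By clue 12, the person in the black house is in house 5.
That leaves blue as the color for house 1.
House 4's color must be white (nothing else left).
House 3 pet: only bird fits.
The person who enjoys knitting is in house 1 (clue 2).
House 3's hobby must be gardening (nothing else left).
Clue 5: the pop fan is in house 3.
House 1's music genre must be funk (nothing else left).
So: house 1 = knitting/blue/funk/turtle, house 2 = origami/yellow/disco/snake, house 3 = gardening/red/pop/bird, house 4 = reading/white/reggae/dog, house 5 = yoga/black/country/rabbit.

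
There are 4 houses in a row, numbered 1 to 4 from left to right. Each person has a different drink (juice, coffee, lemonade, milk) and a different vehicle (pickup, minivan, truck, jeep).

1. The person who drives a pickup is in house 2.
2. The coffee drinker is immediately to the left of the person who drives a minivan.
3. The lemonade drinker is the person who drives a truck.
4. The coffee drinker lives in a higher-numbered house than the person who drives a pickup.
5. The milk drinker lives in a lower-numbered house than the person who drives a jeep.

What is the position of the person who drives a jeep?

By clue 1, the person who drives a pickup is in house 2.
Clue 4: the coffee drinker is in house 3.
House 1's vehicle must be truck (nothing else left).
Clue 2 places the person who drives a minivan in house 4.
Clue 3: the lemonade drinker is in house 1.
The only drink still possible for house 2 is milk.
House 4 drink: only juice fits.
House 3's vehicle must be jeep (nothing else left).
So: house 1 = lemonade/truck, house 2 = milk/pickup, house 3 = coffee/jeep, house 4 = juice/minivan.

3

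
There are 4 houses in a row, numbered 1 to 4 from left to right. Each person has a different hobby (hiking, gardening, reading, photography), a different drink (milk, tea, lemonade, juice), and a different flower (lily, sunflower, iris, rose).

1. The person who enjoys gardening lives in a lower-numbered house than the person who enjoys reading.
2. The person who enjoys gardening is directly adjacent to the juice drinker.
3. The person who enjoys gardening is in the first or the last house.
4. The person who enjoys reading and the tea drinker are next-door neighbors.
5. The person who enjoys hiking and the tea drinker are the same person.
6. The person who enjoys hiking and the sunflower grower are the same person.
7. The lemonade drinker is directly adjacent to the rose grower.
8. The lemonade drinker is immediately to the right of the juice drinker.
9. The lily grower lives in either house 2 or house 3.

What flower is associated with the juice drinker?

The person who enjoys gardening is in house 1 (clue 3).
By clue 2, the juice drinker is in house 2.
By clue 8, the lemonade drinker is in house 3.
House 1 drink: only milk fits.
House 4 drink: only tea fits.
The person who enjoys reading is in house 3 (clue 4).
From clue 5, the person who enjoys hiking must be in house 4.
From clue 6, the sunflower grower must be in house 4.
House 2 hobby: only photography fits.
That leaves iris as the flower for house 1.
That leaves rose as the flower for house 2.
The only flower still possible for house 3 is lily.
So: house 1 = gardening/milk/iris, house 2 = photography/juice/rose, house 3 = reading/lemonade/lily, house 4 = hiking/tea/sunflower.

rose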